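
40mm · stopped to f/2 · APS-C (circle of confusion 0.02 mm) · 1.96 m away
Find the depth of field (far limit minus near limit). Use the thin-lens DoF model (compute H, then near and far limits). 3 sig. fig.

Hyperfocal distance H = f²/(N·c) + f = 40²/(2 × 0.02) + 40 = 1600/0.04 + 40 ≈ 40040.0 mm ≈ 40.04 m.
Near limit Dn = s·(H − f)/(H + s − 2f) = 1960 × (40040.0 − 40) / (40040.0 + 1960 − 2 × 40) = 1960 × 40000.0 / 41920.0 ≈ 1870.23 mm.
Far limit Df = s·(H − f)/(H − s) = 1960 × (40040.0 − 40) / (40040.0 − 1960) = 1960 × 40000.0 / 38080.0 ≈ 2058.82 mm.
Depth of field = Df − Dn = 2058.82 − 1870.23 ≈ 188.59 mm.

189 mm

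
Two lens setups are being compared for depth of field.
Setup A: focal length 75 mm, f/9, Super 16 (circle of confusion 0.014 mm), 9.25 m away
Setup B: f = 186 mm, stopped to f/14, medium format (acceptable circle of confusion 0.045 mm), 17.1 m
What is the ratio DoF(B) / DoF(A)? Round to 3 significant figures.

Setup A: H = 75²/(9×0.014) + 75 ≈ 44717.9 mm; DoF = Df − Dn = 11642.8 − 7673.0 ≈ 3969.8 mm.
Setup B: H = 186²/(14×0.045) + 186 ≈ 55100.3 mm; DoF = Df − Dn = 24711 − 13073 ≈ 11638 mm.
Ratio = 11638 / 3969.8 ≈ 2.93.

2.93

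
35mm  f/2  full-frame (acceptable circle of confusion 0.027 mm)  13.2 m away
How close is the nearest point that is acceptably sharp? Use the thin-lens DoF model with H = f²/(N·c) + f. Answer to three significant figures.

8.35 m

Hyperfocal distance H = f²/(N·c) + f = 35²/(2 × 0.027) + 35 = 1225/0.054 + 35 ≈ 22720.2 mm ≈ 22.72 m.
Near limit Dn = s·(H − f)/(H + s − 2f) = 13200 × (22720.2 − 35) / (22720.2 + 13200 − 2 × 35) = 13200 × 22685.2 / 35850.2 ≈ 8352.7 mm ≈ 8.35 m.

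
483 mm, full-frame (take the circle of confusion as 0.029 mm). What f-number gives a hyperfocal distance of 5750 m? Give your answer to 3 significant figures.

Rearrange H = f²/(N·c) + f for N: N = f² / ((H − f)·c).
N = 483² / ((5750000 − 483) × 0.029) = 233289 / 166736 ≈ 1.40.

f/1.40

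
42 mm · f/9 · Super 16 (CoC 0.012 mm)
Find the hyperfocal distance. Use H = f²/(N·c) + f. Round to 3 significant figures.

16.4 m

Hyperfocal distance H = f²/(N·c) + f = 42²/(9 × 0.012) + 42 = 1764/0.108 + 42 ≈ 16375.3 mm ≈ 16.4 m.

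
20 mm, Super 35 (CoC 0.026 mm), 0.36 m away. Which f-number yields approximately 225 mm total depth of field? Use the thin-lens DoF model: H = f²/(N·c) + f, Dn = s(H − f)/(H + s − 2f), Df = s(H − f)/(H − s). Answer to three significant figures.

Write h = H − f = f²/(N·c). The thin-lens limits are Dn = s·h/(h + (s−f)) and Df = s·h/(h − (s−f)), so DoF = Df − Dn = 2·s·(s−f)·h / (h² − (s−f)²).
That is a quadratic in h: DoF·h² − 2·s·(s−f)·h − DoF·(s−f)² = 0 ⇒ h = (s−f)·(s + √(s² + DoF²)) / DoF = 340 × (360 + √(360² + 225²)) / 225 = 340 × (360 + 424.529) / 225 ≈ 1185.5 mm.
Then N = f²/(c·h) = 20² / (0.026 × 1185.5) = 400 / 30.823 ≈ 13.

f/13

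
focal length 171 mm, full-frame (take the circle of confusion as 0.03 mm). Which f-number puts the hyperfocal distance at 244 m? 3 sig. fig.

f/4

Rearrange H = f²/(N·c) + f for N: N = f² / ((H − f)·c).
N = 171² / ((244000 − 171) × 0.03) = 29241 / 7315 ≈ 4.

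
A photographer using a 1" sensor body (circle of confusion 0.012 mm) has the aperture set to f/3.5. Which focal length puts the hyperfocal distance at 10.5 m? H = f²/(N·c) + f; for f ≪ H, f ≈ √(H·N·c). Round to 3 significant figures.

21.0 mm

From H = f²/(N·c) + f, with f ≪ H: f ≈ √(H·N·c) = √(10500 × 3.5 × 0.012) = √441.00 ≈ 21.00 mm.
The +f correction barely moves this — solving exactly, f² + N·c·f − N·c·H = 0 ⇒ f = (−N·c + √((N·c)² + 4·N·c·H))/2 = (−0.042 + √1764.0)/2 ≈ 20.979 mm, so f ≈ 21.0 mm.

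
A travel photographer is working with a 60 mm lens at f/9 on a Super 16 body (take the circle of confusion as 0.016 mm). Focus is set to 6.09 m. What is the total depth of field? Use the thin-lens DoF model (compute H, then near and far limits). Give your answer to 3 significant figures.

Hyperfocal distance H = f²/(N·c) + f = 60²/(9 × 0.016) + 60 = 3600/0.144 + 60 ≈ 25060.0 mm ≈ 25.06 m.
Near limit Dn = s·(H − f)/(H + s − 2f) = 6090 × (25060.0 − 60) / (25060.0 + 6090 − 2 × 60) = 6090 × 25000.0 / 31030.0 ≈ 4906.5 mm.
Far limit Df = s·(H − f)/(H − s) = 6090 × (25060.0 − 60) / (25060.0 − 6090) = 6090 × 25000.0 / 18970.0 ≈ 8025.8 mm.
Depth of field = Df − Dn = 8025.8 − 4906.5 ≈ 3119.3 mm ≈ 3.12 m.

3.12 m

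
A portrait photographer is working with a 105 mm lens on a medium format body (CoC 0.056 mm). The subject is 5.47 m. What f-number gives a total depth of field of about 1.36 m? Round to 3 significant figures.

f/4.49

Write h = H − f = f²/(N·c). The thin-lens limits are Dn = s·h/(h + (s−f)) and Df = s·h/(h − (s−f)), so DoF = Df − Dn = 2·s·(s−f)·h / (h² − (s−f)²).
That is a quadratic in h: DoF·h² − 2·s·(s−f)·h − DoF·(s−f)² = 0 ⇒ h = (s−f)·(s + √(s² + DoF²)) / DoF = 5365 × (5470 + √(5470² + 1360²)) / 1360 = 5365 × (5470 + 5636.53) / 1360 ≈ 43814 mm.
Then N = f²/(c·h) = 105² / (0.056 × 43814) = 11025 / 2453.6 ≈ 4.49.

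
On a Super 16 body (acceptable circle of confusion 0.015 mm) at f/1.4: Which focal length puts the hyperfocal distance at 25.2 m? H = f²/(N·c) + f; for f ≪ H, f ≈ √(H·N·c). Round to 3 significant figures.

From H = f²/(N·c) + f, with f ≪ H: f ≈ √(H·N·c) = √(25200 × 1.4 × 0.015) = √529.20 ≈ 23.00 mm.
The +f correction barely moves this — solving exactly, f² + N·c·f − N·c·H = 0 ⇒ f = (−N·c + √((N·c)² + 4·N·c·H))/2 = (−0.021 + √2116.8)/2 ≈ 22.994 mm, so f ≈ 23.0 mm.

23.0 mm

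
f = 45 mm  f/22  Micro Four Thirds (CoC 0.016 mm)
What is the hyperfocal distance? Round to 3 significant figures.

5.80 m

Hyperfocal distance H = f²/(N·c) + f = 45²/(22 × 0.016) + 45 = 2025/0.352 + 45 ≈ 5797.8 mm ≈ 5.80 m.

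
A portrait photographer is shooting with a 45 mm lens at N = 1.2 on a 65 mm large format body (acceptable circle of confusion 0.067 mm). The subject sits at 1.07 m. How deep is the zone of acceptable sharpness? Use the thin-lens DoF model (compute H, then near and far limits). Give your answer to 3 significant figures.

87.2 mm

Hyperfocal distance H = f²/(N·c) + f = 45²/(1.2 × 0.067) + 45 = 2025/0.0804 + 45 ≈ 25231.6 mm ≈ 25.23 m.
Near limit Dn = s·(H − f)/(H + s − 2f) = 1070 × (25231.6 − 45) / (25231.6 + 1070 − 2 × 45) = 1070 × 25186.6 / 26211.6 ≈ 1028.158 mm.
Far limit Df = s·(H − f)/(H − s) = 1070 × (25231.6 − 45) / (25231.6 − 1070) = 1070 × 25186.6 / 24161.6 ≈ 1115.392 mm.
Depth of field = Df − Dn = 1115.392 − 1028.158 ≈ 87.234 mm.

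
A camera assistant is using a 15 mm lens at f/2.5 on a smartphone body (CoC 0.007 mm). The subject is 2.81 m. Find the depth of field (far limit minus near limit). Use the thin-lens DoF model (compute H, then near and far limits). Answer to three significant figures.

Hyperfocal distance H = f²/(N·c) + f = 15²/(2.5 × 0.007) + 15 = 225/0.0175 + 15 ≈ 12872.1 mm ≈ 12.87 m.
Near limit Dn = s·(H − f)/(H + s − 2f) = 2810 × (12872.1 − 15) / (12872.1 + 2810 − 2 × 15) = 2810 × 12857.1 / 15652.1 ≈ 2308.2 mm.
Far limit Df = s·(H − f)/(H − s) = 2810 × (12872.1 − 15) / (12872.1 − 2810) = 2810 × 12857.1 / 10062.1 ≈ 3590.5 mm.
Depth of field = Df − Dn = 3590.5 − 2308.2 ≈ 1282.3 mm ≈ 1.28 m.

1.28 m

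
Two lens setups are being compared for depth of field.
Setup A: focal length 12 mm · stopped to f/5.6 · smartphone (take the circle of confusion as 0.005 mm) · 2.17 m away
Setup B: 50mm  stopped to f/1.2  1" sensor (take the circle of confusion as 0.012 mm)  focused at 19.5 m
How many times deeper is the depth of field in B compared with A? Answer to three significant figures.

2.00

Setup A: H = 12²/(5.6×0.005) + 12 ≈ 5154.9 mm; DoF = Df − Dn = 3738.9 − 1528.6 ≈ 2210.3 mm.
Setup B: H = 50²/(1.2×0.012) + 50 ≈ 173661.1 mm; DoF = Df − Dn = 21960.3 − 17535.5 ≈ 4424.8 mm.
Ratio = 4424.8 / 2210.3 ≈ 2.00.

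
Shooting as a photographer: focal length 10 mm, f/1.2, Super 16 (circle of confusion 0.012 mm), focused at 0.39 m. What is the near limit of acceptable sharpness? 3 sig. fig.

370 mm

Hyperfocal distance H = f²/(N·c) + f = 10²/(1.2 × 0.012) + 10 = 100/0.0144 + 10 ≈ 6954.4 mm ≈ 6.954 m.
Near limit Dn = s·(H − f)/(H + s − 2f) = 390 × (6954.4 − 10) / (6954.4 + 390 − 2 × 10) = 390 × 6944.4 / 7324.4 ≈ 369.77 mm.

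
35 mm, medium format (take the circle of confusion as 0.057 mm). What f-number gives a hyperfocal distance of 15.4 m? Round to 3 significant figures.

Rearrange H = f²/(N·c) + f for N: N = f² / ((H − f)·c).
N = 35² / ((15400 − 35) × 0.057) = 1225 / 875.8 ≈ 1.40.

f/1.40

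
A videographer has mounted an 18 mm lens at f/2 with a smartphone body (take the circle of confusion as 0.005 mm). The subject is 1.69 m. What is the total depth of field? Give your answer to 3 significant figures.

Hyperfocal distance H = f²/(N·c) + f = 18²/(2 × 0.005) + 18 = 324/0.01 + 18 ≈ 32418.0 mm ≈ 32.42 m.
Near limit Dn = s·(H − f)/(H + s − 2f) = 1690 × (32418.0 − 18) / (32418.0 + 1690 − 2 × 18) = 1690 × 32400.0 / 34072.0 ≈ 1607.07 mm.
Far limit Df = s·(H − f)/(H − s) = 1690 × (32418.0 − 18) / (32418.0 − 1690) = 1690 × 32400.0 / 30728.0 ≈ 1781.96 mm.
Depth of field = Df − Dn = 1781.96 − 1607.07 ≈ 174.89 mm.

175 mm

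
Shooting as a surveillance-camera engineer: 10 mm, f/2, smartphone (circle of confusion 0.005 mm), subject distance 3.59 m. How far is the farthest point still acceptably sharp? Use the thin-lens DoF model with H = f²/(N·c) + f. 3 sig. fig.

5.59 m

Hyperfocal distance H = f²/(N·c) + f = 10²/(2 × 0.005) + 10 = 100/0.01 + 10 ≈ 10010.0 mm ≈ 10.01 m.
Far limit Df = s·(H − f)/(H − s) = 3590 × (10010.0 − 10) / (10010.0 − 3590) = 3590 × 10000.0 / 6420.0 ≈ 5591.9 mm ≈ 5.59 m.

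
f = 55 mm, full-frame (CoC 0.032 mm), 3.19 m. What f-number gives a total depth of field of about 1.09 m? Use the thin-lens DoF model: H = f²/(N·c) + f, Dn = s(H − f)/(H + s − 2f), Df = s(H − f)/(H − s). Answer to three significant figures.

f/5.01

Write h = H − f = f²/(N·c). The thin-lens limits are Dn = s·h/(h + (s−f)) and Df = s·h/(h − (s−f)), so DoF = Df − Dn = 2·s·(s−f)·h / (h² − (s−f)²).
That is a quadratic in h: DoF·h² − 2·s·(s−f)·h − DoF·(s−f)² = 0 ⇒ h = (s−f)·(s + √(s² + DoF²)) / DoF = 3135 × (3190 + √(3190² + 1090²)) / 1090 = 3135 × (3190 + 3371.08) / 1090 ≈ 18871 mm.
Then N = f²/(c·h) = 55² / (0.032 × 18871) = 3025 / 603.86 ≈ 5.01.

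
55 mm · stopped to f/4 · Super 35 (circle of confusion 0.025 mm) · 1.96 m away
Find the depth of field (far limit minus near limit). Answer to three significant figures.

Hyperfocal distance H = f²/(N·c) + f = 55²/(4 × 0.025) + 55 = 3025/0.1 + 55 ≈ 30305.0 mm ≈ 30.30 m.
Near limit Dn = s·(H − f)/(H + s − 2f) = 1960 × (30305.0 − 55) / (30305.0 + 1960 − 2 × 55) = 1960 × 30250.0 / 32155.0 ≈ 1843.88 mm.
Far limit Df = s·(H − f)/(H − s) = 1960 × (30305.0 − 55) / (30305.0 − 1960) = 1960 × 30250.0 / 28345.0 ≈ 2091.73 mm.
Depth of field = Df − Dn = 2091.73 − 1843.88 ≈ 247.85 mm.

248 mm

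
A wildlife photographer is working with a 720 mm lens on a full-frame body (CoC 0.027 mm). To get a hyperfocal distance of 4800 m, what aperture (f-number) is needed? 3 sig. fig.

Rearrange H = f²/(N·c) + f for N: N = f² / ((H − f)·c).
N = 720² / ((4800000 − 720) × 0.027) = 518400 / 129581 ≈ 4.

f/4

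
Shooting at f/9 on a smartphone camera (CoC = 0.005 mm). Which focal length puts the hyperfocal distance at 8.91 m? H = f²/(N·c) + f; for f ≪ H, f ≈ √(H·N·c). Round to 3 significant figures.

20.0 mm

From H = f²/(N·c) + f, with f ≪ H: f ≈ √(H·N·c) = √(8910 × 9 × 0.005) = √400.95 ≈ 20.02 mm.
The +f correction barely moves this — solving exactly, f² + N·c·f − N·c·H = 0 ⇒ f = (−N·c + √((N·c)² + 4·N·c·H))/2 = (−0.045 + √1603.8)/2 ≈ 20.001 mm, so f ≈ 20.0 mm.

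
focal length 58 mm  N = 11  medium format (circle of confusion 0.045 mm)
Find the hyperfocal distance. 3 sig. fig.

Hyperfocal distance H = f²/(N·c) + f = 58²/(11 × 0.045) + 58 = 3364/0.495 + 58 ≈ 6854.0 mm ≈ 6.85 m.

6.85 m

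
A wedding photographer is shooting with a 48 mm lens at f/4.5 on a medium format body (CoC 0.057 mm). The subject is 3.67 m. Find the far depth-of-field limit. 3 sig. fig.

Hyperfocal distance H = f²/(N·c) + f = 48²/(4.5 × 0.057) + 48 = 2304/0.2565 + 48 ≈ 9030.5 mm ≈ 9.030 m.
Far limit Df = s·(H − f)/(H − s) = 3670 × (9030.5 − 48) / (9030.5 − 3670) = 3670 × 8982.5 / 5360.5 ≈ 6149.8 mm ≈ 6.15 m.

6.15 m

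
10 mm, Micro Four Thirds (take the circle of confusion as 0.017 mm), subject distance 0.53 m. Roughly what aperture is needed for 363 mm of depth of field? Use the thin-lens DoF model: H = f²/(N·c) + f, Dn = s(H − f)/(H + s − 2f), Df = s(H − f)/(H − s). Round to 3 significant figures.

f/3.50

Write h = H − f = f²/(N·c). The thin-lens limits are Dn = s·h/(h + (s−f)) and Df = s·h/(h − (s−f)), so DoF = Df − Dn = 2·s·(s−f)·h / (h² − (s−f)²).
That is a quadratic in h: DoF·h² − 2·s·(s−f)·h − DoF·(s−f)² = 0 ⇒ h = (s−f)·(s + √(s² + DoF²)) / DoF = 520 × (530 + √(530² + 363²)) / 363 = 520 × (530 + 642.393) / 363 ≈ 1679.5 mm.
Then N = f²/(c·h) = 10² / (0.017 × 1679.5) = 100 / 28.551 ≈ 3.50.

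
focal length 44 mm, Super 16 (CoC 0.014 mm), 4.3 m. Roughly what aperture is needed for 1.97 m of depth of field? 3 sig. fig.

f/7.09

Write h = H − f = f²/(N·c). The thin-lens limits are Dn = s·h/(h + (s−f)) and Df = s·h/(h − (s−f)), so DoF = Df − Dn = 2·s·(s−f)·h / (h² − (s−f)²).
That is a quadratic in h: DoF·h² − 2·s·(s−f)·h − DoF·(s−f)² = 0 ⇒ h = (s−f)·(s + √(s² + DoF²)) / DoF = 4256 × (4300 + √(4300² + 1970²)) / 1970 = 4256 × (4300 + 4729.79) / 1970 ≈ 19508 mm.
Then N = f²/(c·h) = 44² / (0.014 × 19508) = 1936 / 273.11 ≈ 7.09.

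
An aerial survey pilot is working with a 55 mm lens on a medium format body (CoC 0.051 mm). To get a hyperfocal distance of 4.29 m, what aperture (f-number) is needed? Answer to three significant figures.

Rearrange H = f²/(N·c) + f for N: N = f² / ((H − f)·c).
N = 55² / ((4290 − 55) × 0.051) = 3025 / 216.0 ≈ 14.

f/14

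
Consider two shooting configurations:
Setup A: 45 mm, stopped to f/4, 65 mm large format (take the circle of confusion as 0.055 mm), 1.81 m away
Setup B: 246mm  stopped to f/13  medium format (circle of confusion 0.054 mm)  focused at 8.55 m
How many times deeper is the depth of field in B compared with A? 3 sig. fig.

Setup A: H = 45²/(4×0.055) + 45 ≈ 9249.5 mm; DoF = Df − Dn = 2239.41 − 1518.77 ≈ 720.64 mm.
Setup B: H = 246²/(13×0.054) + 246 ≈ 86451.1 mm; DoF = Df − Dn = 9461.4 − 7798.8 ≈ 1662.6 mm.
Ratio = 1662.6 / 720.64 ≈ 2.31.

2.31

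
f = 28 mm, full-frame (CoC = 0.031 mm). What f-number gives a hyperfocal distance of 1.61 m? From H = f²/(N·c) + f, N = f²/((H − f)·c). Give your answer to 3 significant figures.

Rearrange H = f²/(N·c) + f for N: N = f² / ((H − f)·c).
N = 28² / ((1610 − 28) × 0.031) = 784 / 49.04 ≈ 16.

f/16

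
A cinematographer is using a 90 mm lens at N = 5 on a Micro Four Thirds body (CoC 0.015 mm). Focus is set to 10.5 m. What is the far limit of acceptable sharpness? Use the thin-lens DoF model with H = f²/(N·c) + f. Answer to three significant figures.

11.6 m

Hyperfocal distance H = f²/(N·c) + f = 90²/(5 × 0.015) + 90 = 8100/0.075 + 90 ≈ 108090.0 mm ≈ 108.1 m.
Far limit Df = s·(H − f)/(H − s) = 10500 × (108090.0 − 90) / (108090.0 − 10500) = 10500 × 108000.0 / 97590.0 ≈ 11620 mm ≈ 11.6 m.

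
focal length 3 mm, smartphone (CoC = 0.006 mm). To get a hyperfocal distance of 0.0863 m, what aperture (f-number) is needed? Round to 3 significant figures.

Rearrange H = f²/(N·c) + f for N: N = f² / ((H − f)·c).
N = 3² / ((86 − 3) × 0.006) = 9 / 0.4998 ≈ 18.

f/18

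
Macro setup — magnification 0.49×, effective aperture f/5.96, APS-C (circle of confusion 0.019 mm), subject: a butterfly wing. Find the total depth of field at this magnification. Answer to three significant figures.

At magnification m, DoF ≈ 2·N_eff·c/m² = 2 × 5.96 × 0.019 / 0.49² = 0.2265 / 0.2401 ≈ 0.943 mm.

0.943 mm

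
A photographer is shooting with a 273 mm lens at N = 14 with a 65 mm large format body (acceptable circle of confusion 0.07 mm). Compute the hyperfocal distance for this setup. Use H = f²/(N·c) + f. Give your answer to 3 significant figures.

Hyperfocal distance H = f²/(N·c) + f = 273²/(14 × 0.07) + 273 = 74529/0.98 + 273 ≈ 76323.0 mm ≈ 76.3 m.

76.3 m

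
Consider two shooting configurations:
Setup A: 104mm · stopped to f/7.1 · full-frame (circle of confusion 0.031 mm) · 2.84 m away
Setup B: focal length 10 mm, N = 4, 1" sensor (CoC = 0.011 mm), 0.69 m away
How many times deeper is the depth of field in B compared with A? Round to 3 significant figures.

1.43

Setup A: H = 104²/(7.1×0.031) + 104 ≈ 49245.3 mm; DoF = Df − Dn = 3007.44 − 2690.22 ≈ 317.22 mm.
Setup B: H = 10²/(4×0.011) + 10 ≈ 2282.7 mm; DoF = Df − Dn = 984.59 − 531.10 ≈ 453.49 mm.
Ratio = 453.49 / 317.22 ≈ 1.43.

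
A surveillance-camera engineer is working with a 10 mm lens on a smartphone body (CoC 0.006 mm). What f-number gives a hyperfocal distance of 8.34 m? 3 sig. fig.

Rearrange H = f²/(N·c) + f for N: N = f² / ((H − f)·c).
N = 10² / ((8340 − 10) × 0.006) = 100 / 49.98 ≈ 2.00.

f/2.00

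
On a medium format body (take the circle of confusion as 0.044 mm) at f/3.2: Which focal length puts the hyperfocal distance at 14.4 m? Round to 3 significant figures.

From H = f²/(N·c) + f, with f ≪ H: f ≈ √(H·N·c) = √(14400 × 3.2 × 0.044) = √2027.5 ≈ 45.03 mm.
The +f correction barely moves this — solving exactly, f² + N·c·f − N·c·H = 0 ⇒ f = (−N·c + √((N·c)² + 4·N·c·H))/2 = (−0.1408 + √8110.1)/2 ≈ 44.958 mm, so f ≈ 45.0 mm.

45.0 mm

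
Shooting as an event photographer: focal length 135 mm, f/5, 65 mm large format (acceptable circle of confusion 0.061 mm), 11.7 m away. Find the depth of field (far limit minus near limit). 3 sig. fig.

4.71 m

Hyperfocal distance H = f²/(N·c) + f = 135²/(5 × 0.061) + 135 = 18225/0.305 + 135 ≈ 59889.1 mm ≈ 59.89 m.
Near limit Dn = s·(H − f)/(H + s − 2f) = 11700 × (59889.1 − 135) / (59889.1 + 11700 − 2 × 135) = 11700 × 59754.1 / 71319.1 ≈ 9802.7 mm.
Far limit Df = s·(H − f)/(H − s) = 11700 × (59889.1 − 135) / (59889.1 − 11700) = 11700 × 59754.1 / 48189.1 ≈ 14507.9 mm.
Depth of field = Df − Dn = 14507.9 − 9802.7 ≈ 4705.2 mm ≈ 4.71 m.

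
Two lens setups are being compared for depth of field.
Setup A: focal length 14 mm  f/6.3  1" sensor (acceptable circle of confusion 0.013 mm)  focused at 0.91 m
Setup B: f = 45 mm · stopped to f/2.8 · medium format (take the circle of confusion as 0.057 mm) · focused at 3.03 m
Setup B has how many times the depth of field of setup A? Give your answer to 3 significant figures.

1.90

Setup A: H = 14²/(6.3×0.013) + 14 ≈ 2407.2 mm; DoF = Df − Dn = 1454.60 − 662.11 ≈ 792.49 mm.
Setup B: H = 45²/(2.8×0.057) + 45 ≈ 12733.0 mm; DoF = Df − Dn = 3962.1 − 2452.9 ≈ 1509.2 mm.
Ratio = 1509.2 / 792.49 ≈ 1.90.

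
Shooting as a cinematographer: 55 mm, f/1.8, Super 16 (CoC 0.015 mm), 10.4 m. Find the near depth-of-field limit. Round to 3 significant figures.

9.52 m

Hyperfocal distance H = f²/(N·c) + f = 55²/(1.8 × 0.015) + 55 = 3025/0.027 + 55 ≈ 112092.0 mm ≈ 112.1 m.
Near limit Dn = s·(H − f)/(H + s − 2f) = 10400 × (112092.0 − 55) / (112092.0 + 10400 − 2 × 55) = 10400 × 112037.0 / 122382.0 ≈ 9520.9 mm ≈ 9.52 m.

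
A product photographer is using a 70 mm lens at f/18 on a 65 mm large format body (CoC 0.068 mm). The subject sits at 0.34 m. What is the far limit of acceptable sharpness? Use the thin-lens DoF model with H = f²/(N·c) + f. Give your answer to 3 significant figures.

Hyperfocal distance H = f²/(N·c) + f = 70²/(18 × 0.068) + 70 = 4900/1.224 + 70 ≈ 4073.3 mm ≈ 4.073 m.
Far limit Df = s·(H − f)/(H − s) = 340 × (4073.3 − 70) / (4073.3 − 340) = 340 × 4003.3 / 3733.3 ≈ 364.59 mm.

365 mm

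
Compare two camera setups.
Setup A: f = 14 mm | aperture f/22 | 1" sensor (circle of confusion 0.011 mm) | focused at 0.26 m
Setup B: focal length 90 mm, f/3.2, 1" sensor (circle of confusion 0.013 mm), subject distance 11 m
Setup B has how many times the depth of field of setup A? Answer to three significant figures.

7.11

Setup A: H = 14²/(22×0.011) + 14 ≈ 823.9 mm; DoF = Df − Dn = 373.42 − 199.43 ≈ 173.99 mm.
Setup B: H = 90²/(3.2×0.013) + 90 ≈ 194801.5 mm; DoF = Df − Dn = 11652.9 − 10416.4 ≈ 1236.5 mm.
Ratio = 1236.5 / 173.99 ≈ 7.11.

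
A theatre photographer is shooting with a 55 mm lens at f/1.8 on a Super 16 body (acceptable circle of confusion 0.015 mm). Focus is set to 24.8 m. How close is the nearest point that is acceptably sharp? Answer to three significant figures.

Hyperfocal distance H = f²/(N·c) + f = 55²/(1.8 × 0.015) + 55 = 3025/0.027 + 55 ≈ 112092.0 mm ≈ 112.1 m.
Near limit Dn = s·(H − f)/(H + s − 2f) = 24800 × (112092.0 − 55) / (112092.0 + 24800 − 2 × 55) = 24800 × 112037.0 / 136782.0 ≈ 20313 mm ≈ 20.3 m.

20.3 m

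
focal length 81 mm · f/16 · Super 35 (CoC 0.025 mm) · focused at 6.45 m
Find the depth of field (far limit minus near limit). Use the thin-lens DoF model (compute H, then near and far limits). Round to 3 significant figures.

5.90 m

Hyperfocal distance H = f²/(N·c) + f = 81²/(16 × 0.025) + 81 = 6561/0.4 + 81 ≈ 16483.5 mm ≈ 16.48 m.
Near limit Dn = s·(H − f)/(H + s − 2f) = 6450 × (16483.5 − 81) / (16483.5 + 6450 − 2 × 81) = 6450 × 16402.5 / 22771.5 ≈ 4646.0 mm.
Far limit Df = s·(H − f)/(H − s) = 6450 × (16483.5 − 81) / (16483.5 − 6450) = 6450 × 16402.5 / 10033.5 ≈ 10544.3 mm.
Depth of field = Df − Dn = 10544.3 − 4646.0 ≈ 5898.3 mm ≈ 5.90 m.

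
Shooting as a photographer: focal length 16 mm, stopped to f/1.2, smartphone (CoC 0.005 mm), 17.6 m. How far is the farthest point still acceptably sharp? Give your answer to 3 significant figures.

29.9 m

Hyperfocal distance H = f²/(N·c) + f = 16²/(1.2 × 0.005) + 16 = 256/0.006 + 16 ≈ 42682.7 mm ≈ 42.68 m.
Far limit Df = s·(H − f)/(H − s) = 17600 × (42682.7 − 16) / (42682.7 − 17600) = 17600 × 42666.7 / 25082.7 ≈ 29938 mm ≈ 29.9 m.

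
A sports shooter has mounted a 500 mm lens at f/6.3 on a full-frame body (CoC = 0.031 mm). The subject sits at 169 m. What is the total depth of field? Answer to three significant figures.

Hyperfocal distance H = f²/(N·c) + f = 500²/(6.3 × 0.031) + 500 = 250000/0.1953 + 500 ≈ 1280581.9 mm ≈ 1281 m.
Near limit Dn = s·(H − f)/(H + s − 2f) = 169000 × (1280581.9 − 500) / (1280581.9 + 169000 − 2 × 500) = 169000 × 1280081.9 / 1448581.9 ≈ 149342 mm.
Far limit Df = s·(H − f)/(H − s) = 169000 × (1280581.9 − 500) / (1280581.9 − 169000) = 169000 × 1280081.9 / 1111581.9 ≈ 194618 mm.
Depth of field = Df − Dn = 194618 − 149342 ≈ 45276 mm ≈ 45.3 m.

45.3 m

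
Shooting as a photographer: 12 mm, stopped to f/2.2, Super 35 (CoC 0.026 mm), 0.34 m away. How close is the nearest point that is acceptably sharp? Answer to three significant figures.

Hyperfocal distance H = f²/(N·c) + f = 12²/(2.2 × 0.026) + 12 = 144/0.0572 + 12 ≈ 2529.5 mm ≈ 2.529 m.
Near limit Dn = s·(H − f)/(H + s − 2f) = 340 × (2529.5 − 12) / (2529.5 + 340 − 2 × 12) = 340 × 2517.5 / 2845.5 ≈ 300.81 mm.

301 mm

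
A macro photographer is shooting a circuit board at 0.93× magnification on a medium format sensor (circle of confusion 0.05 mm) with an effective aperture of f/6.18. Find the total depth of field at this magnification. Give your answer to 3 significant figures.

At magnification m, DoF ≈ 2·N_eff·c/m² = 2 × 6.18 × 0.05 / 0.93² = 0.618 / 0.8649 ≈ 0.715 mm.

0.715 mm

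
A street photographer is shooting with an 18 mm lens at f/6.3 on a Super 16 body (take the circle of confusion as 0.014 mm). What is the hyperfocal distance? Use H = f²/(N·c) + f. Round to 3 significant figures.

Hyperfocal distance H = f²/(N·c) + f = 18²/(6.3 × 0.014) + 18 = 324/0.0882 + 18 ≈ 3691.5 mm ≈ 3.69 m.

3.69 m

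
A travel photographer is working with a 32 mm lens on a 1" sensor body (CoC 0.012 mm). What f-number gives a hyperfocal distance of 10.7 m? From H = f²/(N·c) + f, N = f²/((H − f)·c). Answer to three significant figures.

Rearrange H = f²/(N·c) + f for N: N = f² / ((H − f)·c).
N = 32² / ((10700 − 32) × 0.012) = 1024 / 128.0 ≈ 8.

f/8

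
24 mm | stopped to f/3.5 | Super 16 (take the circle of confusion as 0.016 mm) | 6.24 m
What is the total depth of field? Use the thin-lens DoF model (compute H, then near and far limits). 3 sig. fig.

11.9 m

Hyperfocal distance H = f²/(N·c) + f = 24²/(3.5 × 0.016) + 24 = 576/0.056 + 24 ≈ 10309.7 mm ≈ 10.31 m.
Near limit Dn = s·(H − f)/(H + s − 2f) = 6240 × (10309.7 − 24) / (10309.7 + 6240 − 2 × 24) = 6240 × 10285.7 / 16501.7 ≈ 3889 mm.
Far limit Df = s·(H − f)/(H − s) = 6240 × (10309.7 − 24) / (10309.7 − 6240) = 6240 × 10285.7 / 4069.7 ≈ 15771 mm.
Depth of field = Df − Dn = 15771 − 3889 ≈ 11882 mm ≈ 11.9 m.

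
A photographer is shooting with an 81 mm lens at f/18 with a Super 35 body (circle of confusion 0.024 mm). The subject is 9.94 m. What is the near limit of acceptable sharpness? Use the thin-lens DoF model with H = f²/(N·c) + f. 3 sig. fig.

6.03 m

Hyperfocal distance H = f²/(N·c) + f = 81²/(18 × 0.024) + 81 = 6561/0.432 + 81 ≈ 15268.5 mm ≈ 15.27 m.
Near limit Dn = s·(H − f)/(H + s − 2f) = 9940 × (15268.5 − 81) / (15268.5 + 9940 − 2 × 81) = 9940 × 15187.5 / 25046.5 ≈ 6027.3 mm ≈ 6.03 m.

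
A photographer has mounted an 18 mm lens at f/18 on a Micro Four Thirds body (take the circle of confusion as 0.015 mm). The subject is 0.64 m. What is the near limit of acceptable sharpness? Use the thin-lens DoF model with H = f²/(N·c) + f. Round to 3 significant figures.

Hyperfocal distance H = f²/(N·c) + f = 18²/(18 × 0.015) + 18 = 324/0.27 + 18 ≈ 1218.0 mm ≈ 1.218 m.
Near limit Dn = s·(H − f)/(H + s − 2f) = 640 × (1218.0 − 18) / (1218.0 + 640 − 2 × 18) = 640 × 1200.0 / 1822.0 ≈ 421.51 mm.

422 mm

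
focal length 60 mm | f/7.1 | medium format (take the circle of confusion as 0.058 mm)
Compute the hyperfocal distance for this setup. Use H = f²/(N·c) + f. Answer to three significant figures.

Hyperfocal distance H = f²/(N·c) + f = 60²/(7.1 × 0.058) + 60 = 3600/0.4118 + 60 ≈ 8802.1 mm ≈ 8.80 m.

8.80 m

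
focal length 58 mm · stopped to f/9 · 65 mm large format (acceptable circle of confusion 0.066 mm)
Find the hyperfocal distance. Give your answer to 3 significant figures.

Hyperfocal distance H = f²/(N·c) + f = 58²/(9 × 0.066) + 58 = 3364/0.594 + 58 ≈ 5721.3 mm ≈ 5.72 m.

5.72 m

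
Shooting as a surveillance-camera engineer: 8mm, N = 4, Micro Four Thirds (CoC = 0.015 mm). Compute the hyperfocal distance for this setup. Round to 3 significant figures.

Hyperfocal distance H = f²/(N·c) + f = 8²/(4 × 0.015) + 8 = 64/0.06 + 8 ≈ 1074.7 mm ≈ 1.07 m.

1.07 m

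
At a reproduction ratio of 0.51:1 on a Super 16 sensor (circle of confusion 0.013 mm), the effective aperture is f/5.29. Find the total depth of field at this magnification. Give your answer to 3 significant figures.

At magnification m, DoF ≈ 2·N_eff·c/m² = 2 × 5.29 × 0.013 / 0.51² = 0.1375 / 0.2601 ≈ 0.529 mm.

0.529 mm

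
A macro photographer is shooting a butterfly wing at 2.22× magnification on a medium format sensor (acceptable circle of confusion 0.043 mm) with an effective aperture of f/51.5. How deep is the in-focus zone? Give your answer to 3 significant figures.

At magnification m, DoF ≈ 2·N_eff·c/m² = 2 × 51.5 × 0.043 / 2.22² = 4.429 / 4.928 ≈ 0.899 mm.

0.899 mm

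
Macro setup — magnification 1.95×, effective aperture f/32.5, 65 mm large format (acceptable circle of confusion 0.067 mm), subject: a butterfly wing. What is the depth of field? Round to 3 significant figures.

1.15 mm

At magnification m, DoF ≈ 2·N_eff·c/m² = 2 × 32.5 × 0.067 / 1.95² = 4.355 / 3.802 ≈ 1.15 mm.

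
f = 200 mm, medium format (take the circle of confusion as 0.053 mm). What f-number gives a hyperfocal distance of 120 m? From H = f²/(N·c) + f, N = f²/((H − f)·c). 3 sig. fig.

Rearrange H = f²/(N·c) + f for N: N = f² / ((H − f)·c).
N = 200² / ((120000 − 200) × 0.053) = 40000 / 6349 ≈ 6.30.

f/6.30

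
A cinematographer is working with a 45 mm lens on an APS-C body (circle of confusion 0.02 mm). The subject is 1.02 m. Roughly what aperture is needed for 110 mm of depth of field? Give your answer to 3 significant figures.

f/5.58

Write h = H − f = f²/(N·c). The thin-lens limits are Dn = s·h/(h + (s−f)) and Df = s·h/(h − (s−f)), so DoF = Df − Dn = 2·s·(s−f)·h / (h² − (s−f)²).
That is a quadratic in h: DoF·h² − 2·s·(s−f)·h − DoF·(s−f)² = 0 ⇒ h = (s−f)·(s + √(s² + DoF²)) / DoF = 975 × (1020 + √(1020² + 110²)) / 110 = 975 × (1020 + 1025.91) / 110 ≈ 18134 mm.
Then N = f²/(c·h) = 45² / (0.02 × 18134) = 2025 / 362.68 ≈ 5.58.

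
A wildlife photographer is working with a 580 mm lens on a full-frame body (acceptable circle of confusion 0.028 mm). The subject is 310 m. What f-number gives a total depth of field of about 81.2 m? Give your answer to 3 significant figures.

Write h = H − f = f²/(N·c). The thin-lens limits are Dn = s·h/(h + (s−f)) and Df = s·h/(h − (s−f)), so DoF = Df − Dn = 2·s·(s−f)·h / (h² − (s−f)²).
That is a quadratic in h: DoF·h² − 2·s·(s−f)·h − DoF·(s−f)² = 0 ⇒ h = (s−f)·(s + √(s² + DoF²)) / DoF = 309420 × (310000 + √(310000² + 81200²)) / 81200 = 309420 × (310000 + 320458) / 81200 ≈ 2402418 mm.
Then N = f²/(c·h) = 580² / (0.028 × 2402418) = 336400 / 67268 ≈ 5.

f/5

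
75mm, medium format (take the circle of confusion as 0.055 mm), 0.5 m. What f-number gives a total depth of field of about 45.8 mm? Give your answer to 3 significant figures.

f/11

Write h = H − f = f²/(N·c). The thin-lens limits are Dn = s·h/(h + (s−f)) and Df = s·h/(h − (s−f)), so DoF = Df − Dn = 2·s·(s−f)·h / (h² − (s−f)²).
That is a quadratic in h: DoF·h² − 2·s·(s−f)·h − DoF·(s−f)² = 0 ⇒ h = (s−f)·(s + √(s² + DoF²)) / DoF = 425 × (500 + √(500² + 45.8²)) / 45.8 = 425 × (500 + 502.093) / 45.8 ≈ 9298.9 mm.
Then N = f²/(c·h) = 75² / (0.055 × 9298.9) = 5625 / 511.44 ≈ 11.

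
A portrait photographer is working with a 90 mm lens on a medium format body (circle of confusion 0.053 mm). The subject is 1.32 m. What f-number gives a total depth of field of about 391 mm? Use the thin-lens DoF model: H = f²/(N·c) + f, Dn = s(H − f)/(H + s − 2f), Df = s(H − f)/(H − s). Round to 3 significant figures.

f/18

Write h = H − f = f²/(N·c). The thin-lens limits are Dn = s·h/(h + (s−f)) and Df = s·h/(h − (s−f)), so DoF = Df − Dn = 2·s·(s−f)·h / (h² − (s−f)²).
That is a quadratic in h: DoF·h² − 2·s·(s−f)·h − DoF·(s−f)² = 0 ⇒ h = (s−f)·(s + √(s² + DoF²)) / DoF = 1230 × (1320 + √(1320² + 391²)) / 391 = 1230 × (1320 + 1376.69) / 391 ≈ 8483.2 mm.
Then N = f²/(c·h) = 90² / (0.053 × 8483.2) = 8100 / 449.61 ≈ 18.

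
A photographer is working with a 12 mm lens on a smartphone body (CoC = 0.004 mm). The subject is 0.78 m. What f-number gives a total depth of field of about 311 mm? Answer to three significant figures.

Write h = H − f = f²/(N·c). The thin-lens limits are Dn = s·h/(h + (s−f)) and Df = s·h/(h − (s−f)), so DoF = Df − Dn = 2·s·(s−f)·h / (h² − (s−f)²).
That is a quadratic in h: DoF·h² − 2·s·(s−f)·h − DoF·(s−f)² = 0 ⇒ h = (s−f)·(s + √(s² + DoF²)) / DoF = 768 × (780 + √(780² + 311²)) / 311 = 768 × (780 + 839.715) / 311 ≈ 3999.8 mm.
Then N = f²/(c·h) = 12² / (0.004 × 3999.8) = 144 / 15.999 ≈ 9.

f/9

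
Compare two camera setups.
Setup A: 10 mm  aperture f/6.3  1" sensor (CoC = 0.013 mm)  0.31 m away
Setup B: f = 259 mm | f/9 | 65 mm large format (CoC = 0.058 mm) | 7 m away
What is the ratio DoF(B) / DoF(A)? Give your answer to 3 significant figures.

4.54

Setup A: H = 10²/(6.3×0.013) + 10 ≈ 1231.0 mm; DoF = Df − Dn = 410.98 − 248.86 ≈ 162.12 mm.
Setup B: H = 259²/(9×0.058) + 259 ≈ 128766.7 mm; DoF = Df − Dn = 7387.52 − 6651.11 ≈ 736.41 mm.
Ratio = 736.41 / 162.12 ≈ 4.54.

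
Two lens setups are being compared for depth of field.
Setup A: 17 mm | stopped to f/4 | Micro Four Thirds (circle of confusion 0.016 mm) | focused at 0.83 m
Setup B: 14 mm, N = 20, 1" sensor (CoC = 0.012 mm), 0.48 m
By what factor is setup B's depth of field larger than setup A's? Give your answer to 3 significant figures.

Setup A: H = 17²/(4×0.016) + 17 ≈ 4532.6 mm; DoF = Df − Dn = 1012.25 − 703.37 ≈ 308.88 mm.
Setup B: H = 14²/(20×0.012) + 14 ≈ 830.7 mm; DoF = Df − Dn = 1117.87 − 305.61 ≈ 812.26 mm.
Ratio = 812.26 / 308.88 ≈ 2.63.

2.63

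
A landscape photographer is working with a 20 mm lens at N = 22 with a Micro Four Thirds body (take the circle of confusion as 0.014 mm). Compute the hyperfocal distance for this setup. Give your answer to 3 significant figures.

Hyperfocal distance H = f²/(N·c) + f = 20²/(22 × 0.014) + 20 = 400/0.308 + 20 ≈ 1318.7 mm ≈ 1.32 m.

1.32 m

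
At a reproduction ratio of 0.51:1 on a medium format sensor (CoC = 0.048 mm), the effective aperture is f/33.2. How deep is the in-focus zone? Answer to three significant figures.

12.3 mm

At magnification m, DoF ≈ 2·N_eff·c/m² = 2 × 33.2 × 0.048 / 0.51² = 3.187 / 0.2601 ≈ 12.3 mm.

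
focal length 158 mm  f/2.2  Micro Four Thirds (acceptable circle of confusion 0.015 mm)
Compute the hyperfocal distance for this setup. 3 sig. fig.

757 m

Hyperfocal distance H = f²/(N·c) + f = 158²/(2.2 × 0.015) + 158 = 24964/0.033 + 158 ≈ 756642.8 mm ≈ 757 m.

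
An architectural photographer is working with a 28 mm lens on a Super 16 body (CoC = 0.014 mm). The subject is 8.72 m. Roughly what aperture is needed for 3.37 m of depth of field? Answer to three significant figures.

f/1.20

Write h = H − f = f²/(N·c). The thin-lens limits are Dn = s·h/(h + (s−f)) and Df = s·h/(h − (s−f)), so DoF = Df − Dn = 2·s·(s−f)·h / (h² − (s−f)²).
That is a quadratic in h: DoF·h² − 2·s·(s−f)·h − DoF·(s−f)² = 0 ⇒ h = (s−f)·(s + √(s² + DoF²)) / DoF = 8692 × (8720 + √(8720² + 3370²)) / 3370 = 8692 × (8720 + 9348.55) / 3370 ≈ 46603 mm.
Then N = f²/(c·h) = 28² / (0.014 × 46603) = 784 / 652.44 ≈ 1.20.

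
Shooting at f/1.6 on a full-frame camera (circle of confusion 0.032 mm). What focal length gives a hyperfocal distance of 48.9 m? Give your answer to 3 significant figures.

From H = f²/(N·c) + f, with f ≪ H: f ≈ √(H·N·c) = √(48900 × 1.6 × 0.032) = √2503.7 ≈ 50.04 mm.
The +f correction barely moves this — solving exactly, f² + N·c·f − N·c·H = 0 ⇒ f = (−N·c + √((N·c)² + 4·N·c·H))/2 = (−0.0512 + √10015)/2 ≈ 50.011 mm, so f ≈ 50.0 mm.

50.0 mm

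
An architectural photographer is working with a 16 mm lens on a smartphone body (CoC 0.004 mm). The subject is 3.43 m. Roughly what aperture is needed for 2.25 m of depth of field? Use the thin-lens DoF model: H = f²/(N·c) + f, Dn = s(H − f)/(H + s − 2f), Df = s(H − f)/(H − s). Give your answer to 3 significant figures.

f/5.60

Write h = H − f = f²/(N·c). The thin-lens limits are Dn = s·h/(h + (s−f)) and Df = s·h/(h − (s−f)), so DoF = Df − Dn = 2·s·(s−f)·h / (h² − (s−f)²).
That is a quadratic in h: DoF·h² − 2·s·(s−f)·h − DoF·(s−f)² = 0 ⇒ h = (s−f)·(s + √(s² + DoF²)) / DoF = 3414 × (3430 + √(3430² + 2250²)) / 2250 = 3414 × (3430 + 4102.12) / 2250 ≈ 11429 mm.
Then N = f²/(c·h) = 16² / (0.004 × 11429) = 256 / 45.715 ≈ 5.60.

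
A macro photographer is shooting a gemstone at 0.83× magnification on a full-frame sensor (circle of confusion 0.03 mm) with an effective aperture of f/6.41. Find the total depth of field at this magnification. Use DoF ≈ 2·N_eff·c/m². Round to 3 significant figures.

0.558 mm

At magnification m, DoF ≈ 2·N_eff·c/m² = 2 × 6.41 × 0.03 / 0.83² = 0.3846 / 0.6889 ≈ 0.558 mm.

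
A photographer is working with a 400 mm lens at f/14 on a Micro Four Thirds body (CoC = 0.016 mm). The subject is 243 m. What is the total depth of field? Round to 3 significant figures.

187 m

Hyperfocal distance H = f²/(N·c) + f = 400²/(14 × 0.016) + 400 = 160000/0.224 + 400 ≈ 714685.7 mm ≈ 714.7 m.
Near limit Dn = s·(H − f)/(H + s − 2f) = 243000 × (714685.7 − 400) / (714685.7 + 243000 − 2 × 400) = 243000 × 714285.7 / 956885.7 ≈ 181392 mm.
Far limit Df = s·(H − f)/(H − s) = 243000 × (714685.7 − 400) / (714685.7 − 243000) = 243000 × 714285.7 / 471685.7 ≈ 367981 mm.
Depth of field = Df − Dn = 367981 − 181392 ≈ 186589 mm ≈ 187 m.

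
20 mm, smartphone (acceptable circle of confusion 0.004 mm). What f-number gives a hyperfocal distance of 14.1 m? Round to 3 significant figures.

f/7.10

Rearrange H = f²/(N·c) + f for N: N = f² / ((H − f)·c).
N = 20² / ((14100 − 20) × 0.004) = 400 / 56.32 ≈ 7.10.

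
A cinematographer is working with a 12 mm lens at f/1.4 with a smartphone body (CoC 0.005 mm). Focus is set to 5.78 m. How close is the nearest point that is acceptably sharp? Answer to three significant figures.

Hyperfocal distance H = f²/(N·c) + f = 12²/(1.4 × 0.005) + 12 = 144/0.007 + 12 ≈ 20583.4 mm ≈ 20.58 m.
Near limit Dn = s·(H − f)/(H + s − 2f) = 5780 × (20583.4 − 12) / (20583.4 + 5780 − 2 × 12) = 5780 × 20571.4 / 26339.4 ≈ 4514.3 mm ≈ 4.51 m.

4.51 m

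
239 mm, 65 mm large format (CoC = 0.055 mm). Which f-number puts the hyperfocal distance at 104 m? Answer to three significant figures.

Rearrange H = f²/(N·c) + f for N: N = f² / ((H − f)·c).
N = 239² / ((104000 − 239) × 0.055) = 57121 / 5707 ≈ 10.

f/10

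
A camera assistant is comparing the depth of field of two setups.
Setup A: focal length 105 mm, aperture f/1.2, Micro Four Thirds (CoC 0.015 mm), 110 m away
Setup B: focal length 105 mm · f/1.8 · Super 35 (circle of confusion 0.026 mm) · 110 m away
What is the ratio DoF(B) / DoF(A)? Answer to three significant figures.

3.22

Setup A: H = 105²/(1.2×0.015) + 105 ≈ 612605.0 mm; DoF = Df − Dn = 134052 − 93266 ≈ 40786 mm.
Setup B: H = 105²/(1.8×0.026) + 105 ≈ 235681.9 mm; DoF = Df − Dn = 206183 − 75009 ≈ 131174 mm.
Ratio = 131174 / 40786 ≈ 3.22.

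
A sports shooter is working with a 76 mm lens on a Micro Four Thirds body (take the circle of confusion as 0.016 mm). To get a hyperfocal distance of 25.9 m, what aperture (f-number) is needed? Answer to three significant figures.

f/14

Rearrange H = f²/(N·c) + f for N: N = f² / ((H − f)·c).
N = 76² / ((25900 − 76) × 0.016) = 5776 / 413.2 ≈ 14.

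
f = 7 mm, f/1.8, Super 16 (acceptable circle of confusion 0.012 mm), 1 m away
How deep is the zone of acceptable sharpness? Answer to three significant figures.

1.08 m

Hyperfocal distance H = f²/(N·c) + f = 7²/(1.8 × 0.012) + 7 = 49/0.0216 + 7 ≈ 2275.5 mm ≈ 2.276 m.
Near limit Dn = s·(H − f)/(H + s − 2f) = 1000 × (2275.5 − 7) / (2275.5 + 1000 − 2 × 7) = 1000 × 2268.5 / 3261.5 ≈ 695.5 mm.
Far limit Df = s·(H − f)/(H − s) = 1000 × (2275.5 − 7) / (2275.5 − 1000) = 1000 × 2268.5 / 1275.5 ≈ 1778.5 mm.
Depth of field = Df − Dn = 1778.5 − 695.5 ≈ 1083.0 mm ≈ 1.08 m.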